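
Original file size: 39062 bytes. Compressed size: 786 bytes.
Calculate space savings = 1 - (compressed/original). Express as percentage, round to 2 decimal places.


ratio = compressed/original = 786/39062 = 0.020122
savings = 1 - ratio = 1 - 0.020122 = 0.979878
as a percentage: 0.979878 * 100 = 97.99%

Space savings = 1 - 786/39062 = 97.99%


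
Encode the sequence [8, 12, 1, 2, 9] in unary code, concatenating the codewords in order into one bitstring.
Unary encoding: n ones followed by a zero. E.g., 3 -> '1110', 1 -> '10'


Encode each number as n ones followed by a terminating 0:
  8 -> 111111110 (9 bits)
  12 -> 1111111111110 (13 bits)
  1 -> 10 (2 bits)
  2 -> 110 (3 bits)
  9 -> 1111111110 (10 bits)
Total length = 9 + 13 + 2 + 3 + 10 = 37 bits.

Unary([8, 12, 1, 2, 9]) = 1111111101111111111110101101111111110 (37 bits)


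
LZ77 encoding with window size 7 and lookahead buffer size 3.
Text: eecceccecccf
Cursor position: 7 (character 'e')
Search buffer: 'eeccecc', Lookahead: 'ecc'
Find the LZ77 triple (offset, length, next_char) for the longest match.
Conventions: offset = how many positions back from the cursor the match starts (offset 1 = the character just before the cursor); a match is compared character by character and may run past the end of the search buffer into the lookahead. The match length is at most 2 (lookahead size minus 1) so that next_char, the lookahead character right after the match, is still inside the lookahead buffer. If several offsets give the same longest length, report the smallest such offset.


Try each offset into the search buffer:
  offset=1 (pos 6, char 'c'): match length 0
  offset=2 (pos 5, char 'c'): match length 0
  offset=3 (pos 4, char 'e'): match length 2
  offset=4 (pos 3, char 'c'): match length 0
  offset=5 (pos 2, char 'c'): match length 0
  offset=6 (pos 1, char 'e'): match length 2
  offset=7 (pos 0, char 'e'): match length 1
Longest match has length 2, found at offsets 3, 6; take the smallest, offset 3.
next_char = character at position 7 + 2 = 9 -> 'c'

Best match: offset=3, length=2 (matching 'ec' starting at position 4)
LZ77 triple: (3, 2, 'c')


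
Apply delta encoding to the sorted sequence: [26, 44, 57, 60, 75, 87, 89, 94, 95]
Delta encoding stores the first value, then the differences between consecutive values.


First value: 26
Deltas:
  44 - 26 = 18
  57 - 44 = 13
  60 - 57 = 3
  75 - 60 = 15
  87 - 75 = 12
  89 - 87 = 2
  94 - 89 = 5
  95 - 94 = 1


Delta encoded: [26, 18, 13, 3, 15, 12, 2, 5, 1]


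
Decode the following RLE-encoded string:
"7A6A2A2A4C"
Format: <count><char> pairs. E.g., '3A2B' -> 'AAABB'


Expanding each <count><char> pair:
  7A -> 'AAAAAAA'
  6A -> 'AAAAAA'
  2A -> 'AA'
  2A -> 'AA'
  4C -> 'CCCC'

Decoded = AAAAAAAAAAAAAAAAACCCC


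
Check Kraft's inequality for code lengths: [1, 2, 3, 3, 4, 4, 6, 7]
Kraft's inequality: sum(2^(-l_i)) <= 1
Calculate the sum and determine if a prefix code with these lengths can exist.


Sum = 2^(-1) + 2^(-2) + 2^(-3) + 2^(-3) + 2^(-4) + 2^(-4) + 2^(-6) + 2^(-7)
    = 0.5 + 0.25 + 0.125 + 0.125 + 0.0625 + 0.0625 + 0.015625 + 0.0078125
    = 147/128 = 1.1484375
Since 1.1484375 > 1, Kraft's inequality is NOT satisfied.
A prefix code with these lengths CANNOT exist.

Kraft sum = 1.1484375. Not satisfied.


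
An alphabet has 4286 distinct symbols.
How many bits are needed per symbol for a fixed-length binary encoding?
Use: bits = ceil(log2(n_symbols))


log2(4286) = 12.0654
Bracket: 2^12 = 4096 < 4286 <= 2^13 = 8192
So ceil(log2(4286)) = 13

bits = ceil(log2(4286)) = ceil(12.0654) = 13 bits


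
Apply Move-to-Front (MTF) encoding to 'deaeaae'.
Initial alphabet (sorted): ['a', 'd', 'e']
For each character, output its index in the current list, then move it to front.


MTF encoding:
'd': index 1 in ['a', 'd', 'e'] -> ['d', 'a', 'e']
'e': index 2 in ['d', 'a', 'e'] -> ['e', 'd', 'a']
'a': index 2 in ['e', 'd', 'a'] -> ['a', 'e', 'd']
'e': index 1 in ['a', 'e', 'd'] -> ['e', 'a', 'd']
'a': index 1 in ['e', 'a', 'd'] -> ['a', 'e', 'd']
'a': index 0 in ['a', 'e', 'd'] -> ['a', 'e', 'd']
'e': index 1 in ['a', 'e', 'd'] -> ['e', 'a', 'd']


Output: [1, 2, 2, 1, 1, 0, 1]


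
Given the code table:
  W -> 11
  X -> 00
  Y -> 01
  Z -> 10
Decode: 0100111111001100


Decoding:
01 -> Y
00 -> X
11 -> W
11 -> W
11 -> W
00 -> X
11 -> W
00 -> X


Result: YXWWWXWX


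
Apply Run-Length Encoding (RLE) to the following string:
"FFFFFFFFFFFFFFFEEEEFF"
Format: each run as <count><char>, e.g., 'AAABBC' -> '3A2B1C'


Scanning runs left to right:
  i=0: run of 'F' x 15 -> '15F'
  i=15: run of 'E' x 4 -> '4E'
  i=19: run of 'F' x 2 -> '2F'

RLE = 15F4E2F


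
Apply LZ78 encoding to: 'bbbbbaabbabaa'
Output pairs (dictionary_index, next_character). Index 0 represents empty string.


LZ78 encoding steps:
Dictionary: {0: ''}
Step 1: w='' (idx 0), next='b' -> output (0, 'b'), add 'b' as idx 1
Step 2: w='b' (idx 1), next='b' -> output (1, 'b'), add 'bb' as idx 2
Step 3: w='bb' (idx 2), next='a' -> output (2, 'a'), add 'bba' as idx 3
Step 4: w='' (idx 0), next='a' -> output (0, 'a'), add 'a' as idx 4
Step 5: w='bba' (idx 3), next='b' -> output (3, 'b'), add 'bbab' as idx 5
Step 6: w='a' (idx 4), next='a' -> output (4, 'a'), add 'aa' as idx 6


Encoded: [(0, 'b'), (1, 'b'), (2, 'a'), (0, 'a'), (3, 'b'), (4, 'a')]


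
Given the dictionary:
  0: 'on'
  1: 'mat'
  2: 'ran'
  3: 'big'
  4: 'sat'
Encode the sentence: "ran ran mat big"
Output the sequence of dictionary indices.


Look up each word in the dictionary:
  'ran' -> 2
  'ran' -> 2
  'mat' -> 1
  'big' -> 3

Encoded: [2, 2, 1, 3]


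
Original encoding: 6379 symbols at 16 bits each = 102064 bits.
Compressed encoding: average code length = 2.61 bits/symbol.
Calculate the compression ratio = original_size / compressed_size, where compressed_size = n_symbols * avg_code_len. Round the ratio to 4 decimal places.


original_size = n_symbols * orig_bits = 6379 * 16 = 102064 bits
compressed_size = n_symbols * avg_code_len = 6379 * 2.61 = 16649.19 bits
ratio = original_size / compressed_size = 102064 / 16649.19 = 6.1303

Compression ratio = 6.1303


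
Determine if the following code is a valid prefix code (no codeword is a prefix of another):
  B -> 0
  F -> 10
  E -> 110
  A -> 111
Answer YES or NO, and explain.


Checking each pair (does one codeword prefix another?):
  B='0' vs F='10': no prefix
  B='0' vs E='110': no prefix
  B='0' vs A='111': no prefix
  F='10' vs B='0': no prefix
  F='10' vs E='110': no prefix
  F='10' vs A='111': no prefix
  E='110' vs B='0': no prefix
  E='110' vs F='10': no prefix
  E='110' vs A='111': no prefix
  A='111' vs B='0': no prefix
  A='111' vs F='10': no prefix
  A='111' vs E='110': no prefix
No violation found over all pairs.

YES -- this is a valid prefix code. No codeword is a prefix of any other codeword.


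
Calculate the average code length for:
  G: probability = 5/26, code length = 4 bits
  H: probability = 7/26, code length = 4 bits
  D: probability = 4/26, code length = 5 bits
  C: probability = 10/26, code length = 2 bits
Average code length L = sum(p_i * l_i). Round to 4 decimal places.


Weighted contributions p_i * l_i:
  G: (5/26) * 4 = 20/26
  H: (7/26) * 4 = 28/26
  D: (4/26) * 5 = 20/26
  C: (10/26) * 2 = 20/26
Sum = (20 + 28 + 20 + 20)/26 = 88/26

L = 88/26 = 3.3846 bits/symbol


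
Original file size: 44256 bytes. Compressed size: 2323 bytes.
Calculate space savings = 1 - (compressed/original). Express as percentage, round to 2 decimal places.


ratio = compressed/original = 2323/44256 = 0.05249
savings = 1 - ratio = 1 - 0.05249 = 0.94751
as a percentage: 0.94751 * 100 = 94.75%

Space savings = 1 - 2323/44256 = 94.75%


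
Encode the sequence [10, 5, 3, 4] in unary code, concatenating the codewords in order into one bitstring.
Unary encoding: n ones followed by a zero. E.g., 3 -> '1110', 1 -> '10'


Encode each number as n ones followed by a terminating 0:
  10 -> 11111111110 (11 bits)
  5 -> 111110 (6 bits)
  3 -> 1110 (4 bits)
  4 -> 11110 (5 bits)
Total length = 11 + 6 + 4 + 5 = 26 bits.

Unary([10, 5, 3, 4]) = 11111111110111110111011110 (26 bits)


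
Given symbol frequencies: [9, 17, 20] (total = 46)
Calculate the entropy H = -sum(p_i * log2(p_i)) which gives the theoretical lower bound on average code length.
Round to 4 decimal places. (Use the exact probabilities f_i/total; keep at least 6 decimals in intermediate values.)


Per-symbol terms -p_i * log2(p_i) with p_i = f_i/46:
  p = 9/46 = 0.195652: log2(p) = -2.353637, -p*log2(p) = 0.460494
  p = 17/46 = 0.369565: log2(p) = -1.436099, -p*log2(p) = 0.530732
  p = 20/46 = 0.434783: log2(p) = -1.201634, -p*log2(p) = 0.522450
H = 0.460494 + 0.530732 + 0.522450 = 1.513676

H = 1.5137 bits/symbol


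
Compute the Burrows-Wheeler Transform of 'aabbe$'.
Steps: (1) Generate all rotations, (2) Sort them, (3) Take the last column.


Rotations (sorted):
  0: $aabbe -> last char: e
  1: aabbe$ -> last char: $
  2: abbe$a -> last char: a
  3: bbe$aa -> last char: a
  4: be$aab -> last char: b
  5: e$aabb -> last char: b


BWT = e$aabb


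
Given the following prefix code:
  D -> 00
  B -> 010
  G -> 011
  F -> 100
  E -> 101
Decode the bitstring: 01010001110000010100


Decoding step by step:
Bits 010 -> B
Bits 100 -> F
Bits 011 -> G
Bits 100 -> F
Bits 00 -> D
Bits 010 -> B
Bits 100 -> F


Decoded message: BFGFDBF


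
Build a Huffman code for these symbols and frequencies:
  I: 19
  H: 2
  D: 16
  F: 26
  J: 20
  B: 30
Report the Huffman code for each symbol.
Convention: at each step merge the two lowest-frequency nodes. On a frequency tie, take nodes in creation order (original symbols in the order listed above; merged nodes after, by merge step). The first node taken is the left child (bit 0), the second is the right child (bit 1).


Huffman tree construction:
Step 1: Merge H(2) + D(16) = 18
Step 2: Merge (H+D)(18) + I(19) = 37
Step 3: Merge J(20) + F(26) = 46
Step 4: Merge B(30) + ((H+D)+I)(37) = 67
Step 5: Merge (J+F)(46) + (B+((H+D)+I))(67) = 113
Read each symbol's code off the tree from the root (left child = 0, right child = 1).

Codes:
  I: 111 (length 3)
  H: 1100 (length 4)
  D: 1101 (length 4)
  F: 01 (length 2)
  J: 00 (length 2)
  B: 10 (length 2)
Average code length: 281/113 = 2.4867 bits/symbol


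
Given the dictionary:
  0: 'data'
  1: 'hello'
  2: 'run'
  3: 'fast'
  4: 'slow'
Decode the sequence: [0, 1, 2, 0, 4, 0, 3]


Look up each index in the dictionary:
  0 -> 'data'
  1 -> 'hello'
  2 -> 'run'
  0 -> 'data'
  4 -> 'slow'
  0 -> 'data'
  3 -> 'fast'

Decoded: "data hello run data slow data fast"


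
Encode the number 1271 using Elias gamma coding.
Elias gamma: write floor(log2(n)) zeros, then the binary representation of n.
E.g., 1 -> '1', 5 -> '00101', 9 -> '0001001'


num_bits = floor(log2(1271)) + 1 = 11
leading_zeros = num_bits - 1 = 10
binary(1271) = 10011110111

Elias gamma(1271) = '0000000000' + '10011110111' = 000000000010011110111 (21 bits)


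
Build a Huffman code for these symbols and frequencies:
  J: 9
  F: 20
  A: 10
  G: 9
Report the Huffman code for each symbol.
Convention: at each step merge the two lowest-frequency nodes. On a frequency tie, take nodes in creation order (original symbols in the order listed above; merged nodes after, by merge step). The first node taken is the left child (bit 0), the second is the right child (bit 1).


Huffman tree construction:
Step 1: Merge J(9) + G(9) = 18
Step 2: Merge A(10) + (J+G)(18) = 28
Step 3: Merge F(20) + (A+(J+G))(28) = 48
Read each symbol's code off the tree from the root (left child = 0, right child = 1).

Codes:
  J: 110 (length 3)
  F: 0 (length 1)
  A: 10 (length 2)
  G: 111 (length 3)
Average code length: 94/48 = 1.9583 bits/symbol


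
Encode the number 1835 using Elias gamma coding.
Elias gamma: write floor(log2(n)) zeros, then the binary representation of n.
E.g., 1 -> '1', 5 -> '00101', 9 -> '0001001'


num_bits = floor(log2(1835)) + 1 = 11
leading_zeros = num_bits - 1 = 10
binary(1835) = 11100101011

Elias gamma(1835) = '0000000000' + '11100101011' = 000000000011100101011 (21 bits)


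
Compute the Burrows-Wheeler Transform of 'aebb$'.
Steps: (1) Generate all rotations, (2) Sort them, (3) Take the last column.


Rotations (sorted):
  0: $aebb -> last char: b
  1: aebb$ -> last char: $
  2: b$aeb -> last char: b
  3: bb$ae -> last char: e
  4: ebb$a -> last char: a


BWT = b$bea


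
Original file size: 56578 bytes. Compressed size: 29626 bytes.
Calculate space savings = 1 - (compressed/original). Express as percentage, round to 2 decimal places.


ratio = compressed/original = 29626/56578 = 0.523631
savings = 1 - ratio = 1 - 0.523631 = 0.476369
as a percentage: 0.476369 * 100 = 47.64%

Space savings = 1 - 29626/56578 = 47.64%


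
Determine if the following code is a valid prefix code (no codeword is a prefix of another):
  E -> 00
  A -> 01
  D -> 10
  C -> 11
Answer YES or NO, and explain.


Checking each pair (does one codeword prefix another?):
  E='00' vs A='01': no prefix
  E='00' vs D='10': no prefix
  E='00' vs C='11': no prefix
  A='01' vs E='00': no prefix
  A='01' vs D='10': no prefix
  A='01' vs C='11': no prefix
  D='10' vs E='00': no prefix
  D='10' vs A='01': no prefix
  D='10' vs C='11': no prefix
  C='11' vs E='00': no prefix
  C='11' vs A='01': no prefix
  C='11' vs D='10': no prefix
No violation found over all pairs.

YES -- this is a valid prefix code. No codeword is a prefix of any other codeword.


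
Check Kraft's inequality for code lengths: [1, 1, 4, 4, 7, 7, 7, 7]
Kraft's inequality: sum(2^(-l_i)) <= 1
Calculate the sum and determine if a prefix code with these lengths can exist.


Sum = 2^(-1) + 2^(-1) + 2^(-4) + 2^(-4) + 2^(-7) + 2^(-7) + 2^(-7) + 2^(-7)
    = 0.5 + 0.5 + 0.0625 + 0.0625 + 0.0078125 + 0.0078125 + 0.0078125 + 0.0078125
    = 148/128 = 1.15625
Since 1.15625 > 1, Kraft's inequality is NOT satisfied.
A prefix code with these lengths CANNOT exist.

Kraft sum = 1.15625. Not satisfied.


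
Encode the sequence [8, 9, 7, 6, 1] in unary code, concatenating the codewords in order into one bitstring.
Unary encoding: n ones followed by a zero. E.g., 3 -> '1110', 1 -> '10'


Encode each number as n ones followed by a terminating 0:
  8 -> 111111110 (9 bits)
  9 -> 1111111110 (10 bits)
  7 -> 11111110 (8 bits)
  6 -> 1111110 (7 bits)
  1 -> 10 (2 bits)
Total length = 9 + 10 + 8 + 7 + 2 = 36 bits.

Unary([8, 9, 7, 6, 1]) = 111111110111111111011111110111111010 (36 bits)


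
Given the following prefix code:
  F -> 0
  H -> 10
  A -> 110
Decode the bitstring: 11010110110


Decoding step by step:
Bits 110 -> A
Bits 10 -> H
Bits 110 -> A
Bits 110 -> A


Decoded message: AHAA


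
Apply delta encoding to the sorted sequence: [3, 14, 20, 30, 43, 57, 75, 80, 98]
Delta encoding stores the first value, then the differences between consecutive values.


First value: 3
Deltas:
  14 - 3 = 11
  20 - 14 = 6
  30 - 20 = 10
  43 - 30 = 13
  57 - 43 = 14
  75 - 57 = 18
  80 - 75 = 5
  98 - 80 = 18


Delta encoded: [3, 11, 6, 10, 13, 14, 18, 5, 18]


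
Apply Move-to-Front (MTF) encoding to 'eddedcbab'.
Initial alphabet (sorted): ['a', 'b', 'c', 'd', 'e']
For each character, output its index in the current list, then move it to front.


MTF encoding:
'e': index 4 in ['a', 'b', 'c', 'd', 'e'] -> ['e', 'a', 'b', 'c', 'd']
'd': index 4 in ['e', 'a', 'b', 'c', 'd'] -> ['d', 'e', 'a', 'b', 'c']
'd': index 0 in ['d', 'e', 'a', 'b', 'c'] -> ['d', 'e', 'a', 'b', 'c']
'e': index 1 in ['d', 'e', 'a', 'b', 'c'] -> ['e', 'd', 'a', 'b', 'c']
'd': index 1 in ['e', 'd', 'a', 'b', 'c'] -> ['d', 'e', 'a', 'b', 'c']
'c': index 4 in ['d', 'e', 'a', 'b', 'c'] -> ['c', 'd', 'e', 'a', 'b']
'b': index 4 in ['c', 'd', 'e', 'a', 'b'] -> ['b', 'c', 'd', 'e', 'a']
'a': index 4 in ['b', 'c', 'd', 'e', 'a'] -> ['a', 'b', 'c', 'd', 'e']
'b': index 1 in ['a', 'b', 'c', 'd', 'e'] -> ['b', 'a', 'c', 'd', 'e']


Output: [4, 4, 0, 1, 1, 4, 4, 4, 1]


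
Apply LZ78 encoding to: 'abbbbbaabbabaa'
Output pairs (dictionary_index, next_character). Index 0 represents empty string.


LZ78 encoding steps:
Dictionary: {0: ''}
Step 1: w='' (idx 0), next='a' -> output (0, 'a'), add 'a' as idx 1
Step 2: w='' (idx 0), next='b' -> output (0, 'b'), add 'b' as idx 2
Step 3: w='b' (idx 2), next='b' -> output (2, 'b'), add 'bb' as idx 3
Step 4: w='bb' (idx 3), next='a' -> output (3, 'a'), add 'bba' as idx 4
Step 5: w='a' (idx 1), next='b' -> output (1, 'b'), add 'ab' as idx 5
Step 6: w='b' (idx 2), next='a' -> output (2, 'a'), add 'ba' as idx 6
Step 7: w='ba' (idx 6), next='a' -> output (6, 'a'), add 'baa' as idx 7


Encoded: [(0, 'a'), (0, 'b'), (2, 'b'), (3, 'a'), (1, 'b'), (2, 'a'), (6, 'a')]


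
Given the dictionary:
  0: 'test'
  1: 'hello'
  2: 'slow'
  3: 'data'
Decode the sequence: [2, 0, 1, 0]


Look up each index in the dictionary:
  2 -> 'slow'
  0 -> 'test'
  1 -> 'hello'
  0 -> 'test'

Decoded: "slow test hello test"


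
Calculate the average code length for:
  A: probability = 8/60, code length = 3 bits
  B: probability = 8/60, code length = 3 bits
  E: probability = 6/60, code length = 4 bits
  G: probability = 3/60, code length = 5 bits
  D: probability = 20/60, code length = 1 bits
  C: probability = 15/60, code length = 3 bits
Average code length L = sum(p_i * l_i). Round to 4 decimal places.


Weighted contributions p_i * l_i:
  A: (8/60) * 3 = 24/60
  B: (8/60) * 3 = 24/60
  E: (6/60) * 4 = 24/60
  G: (3/60) * 5 = 15/60
  D: (20/60) * 1 = 20/60
  C: (15/60) * 3 = 45/60
Sum = (24 + 24 + 24 + 15 + 20 + 45)/60 = 152/60

L = 152/60 = 2.5333 bits/symbol


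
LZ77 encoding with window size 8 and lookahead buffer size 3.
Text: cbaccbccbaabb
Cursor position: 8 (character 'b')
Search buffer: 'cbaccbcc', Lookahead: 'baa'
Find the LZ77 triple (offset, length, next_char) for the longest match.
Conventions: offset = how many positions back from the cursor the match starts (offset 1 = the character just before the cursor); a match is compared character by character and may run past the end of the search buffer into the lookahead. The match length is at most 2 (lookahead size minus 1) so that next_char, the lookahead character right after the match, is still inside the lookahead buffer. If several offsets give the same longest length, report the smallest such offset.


Try each offset into the search buffer:
  offset=1 (pos 7, char 'c'): match length 0
  offset=2 (pos 6, char 'c'): match length 0
  offset=3 (pos 5, char 'b'): match length 1
  offset=4 (pos 4, char 'c'): match length 0
  offset=5 (pos 3, char 'c'): match length 0
  offset=6 (pos 2, char 'a'): match length 0
  offset=7 (pos 1, char 'b'): match length 2
  offset=8 (pos 0, char 'c'): match length 0
Longest match has length 2 at offset 7.
next_char = character at position 8 + 2 = 10 -> 'a'

Best match: offset=7, length=2 (matching 'ba' starting at position 1)
LZ77 triple: (7, 2, 'a')


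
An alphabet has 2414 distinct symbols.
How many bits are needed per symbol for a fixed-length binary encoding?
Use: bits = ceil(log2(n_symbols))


log2(2414) = 11.2372
Bracket: 2^11 = 2048 < 2414 <= 2^12 = 4096
So ceil(log2(2414)) = 12

bits = ceil(log2(2414)) = ceil(11.2372) = 12 bits


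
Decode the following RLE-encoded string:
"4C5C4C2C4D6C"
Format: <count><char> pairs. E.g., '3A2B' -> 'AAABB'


Expanding each <count><char> pair:
  4C -> 'CCCC'
  5C -> 'CCCCC'
  4C -> 'CCCC'
  2C -> 'CC'
  4D -> 'DDDD'
  6C -> 'CCCCCC'

Decoded = CCCCCCCCCCCCCCCDDDDCCCCCC


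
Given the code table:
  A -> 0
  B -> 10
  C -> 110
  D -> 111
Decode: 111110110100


Decoding:
111 -> D
110 -> C
110 -> C
10 -> B
0 -> A


Result: DCCBA


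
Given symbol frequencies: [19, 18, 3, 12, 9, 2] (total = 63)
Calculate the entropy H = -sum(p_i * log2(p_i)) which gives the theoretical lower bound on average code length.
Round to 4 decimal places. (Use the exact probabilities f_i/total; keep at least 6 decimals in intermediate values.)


Per-symbol terms -p_i * log2(p_i) with p_i = f_i/63:
  p = 19/63 = 0.301587: log2(p) = -1.729352, -p*log2(p) = 0.521551
  p = 18/63 = 0.285714: log2(p) = -1.807355, -p*log2(p) = 0.516387
  p = 3/63 = 0.047619: log2(p) = -4.392317, -p*log2(p) = 0.209158
  p = 12/63 = 0.190476: log2(p) = -2.392317, -p*log2(p) = 0.455680
  p = 9/63 = 0.142857: log2(p) = -2.807355, -p*log2(p) = 0.401051
  p = 2/63 = 0.031746: log2(p) = -4.977280, -p*log2(p) = 0.158009
H = 0.521551 + 0.516387 + 0.209158 + 0.455680 + 0.401051 + 0.158009 = 2.261836

H = 2.2618 bits/symbol


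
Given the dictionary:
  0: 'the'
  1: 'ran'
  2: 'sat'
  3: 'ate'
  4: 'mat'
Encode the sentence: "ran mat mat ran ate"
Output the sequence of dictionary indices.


Look up each word in the dictionary:
  'ran' -> 1
  'mat' -> 4
  'mat' -> 4
  'ran' -> 1
  'ate' -> 3

Encoded: [1, 4, 4, 1, 3]


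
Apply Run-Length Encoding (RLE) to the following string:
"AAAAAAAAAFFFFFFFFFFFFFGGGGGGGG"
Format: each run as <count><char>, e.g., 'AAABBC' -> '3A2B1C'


Scanning runs left to right:
  i=0: run of 'A' x 9 -> '9A'
  i=9: run of 'F' x 13 -> '13F'
  i=22: run of 'G' x 8 -> '8G'

RLE = 9A13F8G


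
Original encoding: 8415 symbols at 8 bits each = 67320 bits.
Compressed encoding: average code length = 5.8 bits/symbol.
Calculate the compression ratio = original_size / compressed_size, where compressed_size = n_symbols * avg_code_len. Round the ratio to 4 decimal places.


original_size = n_symbols * orig_bits = 8415 * 8 = 67320 bits
compressed_size = n_symbols * avg_code_len = 8415 * 5.8 = 48807.0 bits
ratio = original_size / compressed_size = 67320 / 48807.0 = 1.3793

Compression ratio = 1.3793


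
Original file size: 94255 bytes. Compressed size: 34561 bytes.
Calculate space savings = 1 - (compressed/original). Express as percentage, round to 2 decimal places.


ratio = compressed/original = 34561/94255 = 0.366676
savings = 1 - ratio = 1 - 0.366676 = 0.633324
as a percentage: 0.633324 * 100 = 63.33%

Space savings = 1 - 34561/94255 = 63.33%


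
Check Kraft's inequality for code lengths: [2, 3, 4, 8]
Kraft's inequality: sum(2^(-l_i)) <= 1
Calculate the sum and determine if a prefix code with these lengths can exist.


Sum = 2^(-2) + 2^(-3) + 2^(-4) + 2^(-8)
    = 0.25 + 0.125 + 0.0625 + 0.00390625
    = 113/256 = 0.44140625
Since 0.44140625 <= 1, Kraft's inequality IS satisfied.
A prefix code with these lengths CAN exist.

Kraft sum = 0.44140625. Satisfied.


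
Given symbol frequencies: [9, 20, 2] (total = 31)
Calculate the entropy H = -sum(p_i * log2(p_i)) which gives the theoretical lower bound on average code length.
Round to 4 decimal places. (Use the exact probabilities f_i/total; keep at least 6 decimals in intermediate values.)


Per-symbol terms -p_i * log2(p_i) with p_i = f_i/31:
  p = 9/31 = 0.290323: log2(p) = -1.784271, -p*log2(p) = 0.518014
  p = 20/31 = 0.645161: log2(p) = -0.632268, -p*log2(p) = 0.407915
  p = 2/31 = 0.064516: log2(p) = -3.954196, -p*log2(p) = 0.255109
H = 0.518014 + 0.407915 + 0.255109 = 1.181038

H = 1.181 bits/symbol


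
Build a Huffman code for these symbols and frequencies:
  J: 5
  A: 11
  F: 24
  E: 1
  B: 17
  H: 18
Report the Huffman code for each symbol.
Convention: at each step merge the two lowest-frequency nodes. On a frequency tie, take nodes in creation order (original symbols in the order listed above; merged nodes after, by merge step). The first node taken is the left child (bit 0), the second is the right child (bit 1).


Huffman tree construction:
Step 1: Merge E(1) + J(5) = 6
Step 2: Merge (E+J)(6) + A(11) = 17
Step 3: Merge B(17) + ((E+J)+A)(17) = 34
Step 4: Merge H(18) + F(24) = 42
Step 5: Merge (B+((E+J)+A))(34) + (H+F)(42) = 76
Read each symbol's code off the tree from the root (left child = 0, right child = 1).

Codes:
  J: 0101 (length 4)
  A: 011 (length 3)
  F: 11 (length 2)
  E: 0100 (length 4)
  B: 00 (length 2)
  H: 10 (length 2)
Average code length: 175/76 = 2.3026 bits/symbol


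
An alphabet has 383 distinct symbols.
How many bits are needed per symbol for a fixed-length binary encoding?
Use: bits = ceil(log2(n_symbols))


log2(383) = 8.5812
Bracket: 2^8 = 256 < 383 <= 2^9 = 512
So ceil(log2(383)) = 9

bits = ceil(log2(383)) = ceil(8.5812) = 9 bits


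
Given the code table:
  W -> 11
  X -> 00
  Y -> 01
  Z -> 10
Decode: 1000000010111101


Decoding:
10 -> Z
00 -> X
00 -> X
00 -> X
10 -> Z
11 -> W
11 -> W
01 -> Y


Result: ZXXXZWWY


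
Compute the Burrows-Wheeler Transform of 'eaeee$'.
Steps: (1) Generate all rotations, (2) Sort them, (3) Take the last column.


Rotations (sorted):
  0: $eaeee -> last char: e
  1: aeee$e -> last char: e
  2: e$eaee -> last char: e
  3: eaeee$ -> last char: $
  4: ee$eae -> last char: e
  5: eee$ea -> last char: a


BWT = eee$ea


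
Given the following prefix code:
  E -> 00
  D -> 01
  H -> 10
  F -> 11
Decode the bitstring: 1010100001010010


Decoding step by step:
Bits 10 -> H
Bits 10 -> H
Bits 10 -> H
Bits 00 -> E
Bits 01 -> D
Bits 01 -> D
Bits 00 -> E
Bits 10 -> H


Decoded message: HHHEDDEH


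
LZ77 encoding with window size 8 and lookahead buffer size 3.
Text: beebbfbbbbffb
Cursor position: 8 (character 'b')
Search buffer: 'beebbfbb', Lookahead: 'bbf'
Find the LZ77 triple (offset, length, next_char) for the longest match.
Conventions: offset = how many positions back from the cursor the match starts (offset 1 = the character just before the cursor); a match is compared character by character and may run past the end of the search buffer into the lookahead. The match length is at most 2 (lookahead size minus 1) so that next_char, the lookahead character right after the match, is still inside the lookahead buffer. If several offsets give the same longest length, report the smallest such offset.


Try each offset into the search buffer:
  offset=1 (pos 7, char 'b'): match length 2
  offset=2 (pos 6, char 'b'): match length 2
  offset=3 (pos 5, char 'f'): match length 0
  offset=4 (pos 4, char 'b'): match length 1
  offset=5 (pos 3, char 'b'): match length 2
  offset=6 (pos 2, char 'e'): match length 0
  offset=7 (pos 1, char 'e'): match length 0
  offset=8 (pos 0, char 'b'): match length 1
Longest match has length 2, found at offsets 1, 2, 5; take the smallest, offset 1.
next_char = character at position 8 + 2 = 10 -> 'f'

Best match: offset=1, length=2 (matching 'bb' starting at position 7)
LZ77 triple: (1, 2, 'f')


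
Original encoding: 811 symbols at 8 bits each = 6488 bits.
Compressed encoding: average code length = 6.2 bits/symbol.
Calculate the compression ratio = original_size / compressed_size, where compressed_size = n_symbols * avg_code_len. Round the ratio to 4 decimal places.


original_size = n_symbols * orig_bits = 811 * 8 = 6488 bits
compressed_size = n_symbols * avg_code_len = 811 * 6.2 = 5028.2 bits
ratio = original_size / compressed_size = 6488 / 5028.2 = 1.2903

Compression ratio = 1.2903


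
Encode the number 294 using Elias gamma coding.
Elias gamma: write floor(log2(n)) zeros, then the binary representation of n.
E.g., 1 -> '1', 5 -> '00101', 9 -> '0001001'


num_bits = floor(log2(294)) + 1 = 9
leading_zeros = num_bits - 1 = 8
binary(294) = 100100110

Elias gamma(294) = '00000000' + '100100110' = 00000000100100110 (17 bits)


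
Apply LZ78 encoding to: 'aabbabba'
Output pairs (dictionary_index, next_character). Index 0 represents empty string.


LZ78 encoding steps:
Dictionary: {0: ''}
Step 1: w='' (idx 0), next='a' -> output (0, 'a'), add 'a' as idx 1
Step 2: w='a' (idx 1), next='b' -> output (1, 'b'), add 'ab' as idx 2
Step 3: w='' (idx 0), next='b' -> output (0, 'b'), add 'b' as idx 3
Step 4: w='ab' (idx 2), next='b' -> output (2, 'b'), add 'abb' as idx 4
Step 5: w='a' (idx 1), end of input -> output (1, '')


Encoded: [(0, 'a'), (1, 'b'), (0, 'b'), (2, 'b'), (1, '')]


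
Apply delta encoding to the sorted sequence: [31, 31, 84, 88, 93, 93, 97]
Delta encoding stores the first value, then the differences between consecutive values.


First value: 31
Deltas:
  31 - 31 = 0
  84 - 31 = 53
  88 - 84 = 4
  93 - 88 = 5
  93 - 93 = 0
  97 - 93 = 4


Delta encoded: [31, 0, 53, 4, 5, 0, 4]


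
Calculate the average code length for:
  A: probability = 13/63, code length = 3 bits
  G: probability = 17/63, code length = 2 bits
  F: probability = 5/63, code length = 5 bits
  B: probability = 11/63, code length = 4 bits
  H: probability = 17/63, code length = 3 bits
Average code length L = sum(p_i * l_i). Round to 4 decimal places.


Weighted contributions p_i * l_i:
  A: (13/63) * 3 = 39/63
  G: (17/63) * 2 = 34/63
  F: (5/63) * 5 = 25/63
  B: (11/63) * 4 = 44/63
  H: (17/63) * 3 = 51/63
Sum = (39 + 34 + 25 + 44 + 51)/63 = 193/63

L = 193/63 = 3.0635 bits/symbol


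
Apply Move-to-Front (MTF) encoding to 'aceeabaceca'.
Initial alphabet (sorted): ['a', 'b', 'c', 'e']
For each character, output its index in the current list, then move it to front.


MTF encoding:
'a': index 0 in ['a', 'b', 'c', 'e'] -> ['a', 'b', 'c', 'e']
'c': index 2 in ['a', 'b', 'c', 'e'] -> ['c', 'a', 'b', 'e']
'e': index 3 in ['c', 'a', 'b', 'e'] -> ['e', 'c', 'a', 'b']
'e': index 0 in ['e', 'c', 'a', 'b'] -> ['e', 'c', 'a', 'b']
'a': index 2 in ['e', 'c', 'a', 'b'] -> ['a', 'e', 'c', 'b']
'b': index 3 in ['a', 'e', 'c', 'b'] -> ['b', 'a', 'e', 'c']
'a': index 1 in ['b', 'a', 'e', 'c'] -> ['a', 'b', 'e', 'c']
'c': index 3 in ['a', 'b', 'e', 'c'] -> ['c', 'a', 'b', 'e']
'e': index 3 in ['c', 'a', 'b', 'e'] -> ['e', 'c', 'a', 'b']
'c': index 1 in ['e', 'c', 'a', 'b'] -> ['c', 'e', 'a', 'b']
'a': index 2 in ['c', 'e', 'a', 'b'] -> ['a', 'c', 'e', 'b']


Output: [0, 2, 3, 0, 2, 3, 1, 3, 3, 1, 2]


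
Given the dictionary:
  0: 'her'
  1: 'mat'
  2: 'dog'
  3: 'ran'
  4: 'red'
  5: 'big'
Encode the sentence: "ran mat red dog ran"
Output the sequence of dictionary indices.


Look up each word in the dictionary:
  'ran' -> 3
  'mat' -> 1
  'red' -> 4
  'dog' -> 2
  'ran' -> 3

Encoded: [3, 1, 4, 2, 3]


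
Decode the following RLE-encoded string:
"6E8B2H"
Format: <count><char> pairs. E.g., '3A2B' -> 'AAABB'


Expanding each <count><char> pair:
  6E -> 'EEEEEE'
  8B -> 'BBBBBBBB'
  2H -> 'HH'

Decoded = EEEEEEBBBBBBBBHH


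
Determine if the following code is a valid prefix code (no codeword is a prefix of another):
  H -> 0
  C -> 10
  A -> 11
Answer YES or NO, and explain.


Checking each pair (does one codeword prefix another?):
  H='0' vs C='10': no prefix
  H='0' vs A='11': no prefix
  C='10' vs H='0': no prefix
  C='10' vs A='11': no prefix
  A='11' vs H='0': no prefix
  A='11' vs C='10': no prefix
No violation found over all pairs.

YES -- this is a valid prefix code. No codeword is a prefix of any other codeword.


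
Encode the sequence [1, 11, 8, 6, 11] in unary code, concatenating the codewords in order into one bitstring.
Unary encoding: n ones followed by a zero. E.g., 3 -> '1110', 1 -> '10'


Encode each number as n ones followed by a terminating 0:
  1 -> 10 (2 bits)
  11 -> 111111111110 (12 bits)
  8 -> 111111110 (9 bits)
  6 -> 1111110 (7 bits)
  11 -> 111111111110 (12 bits)
Total length = 2 + 12 + 9 + 7 + 12 = 42 bits.

Unary([1, 11, 8, 6, 11]) = 101111111111101111111101111110111111111110 (42 bits)


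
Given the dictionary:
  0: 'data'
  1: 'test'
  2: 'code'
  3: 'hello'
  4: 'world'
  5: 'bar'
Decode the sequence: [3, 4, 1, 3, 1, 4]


Look up each index in the dictionary:
  3 -> 'hello'
  4 -> 'world'
  1 -> 'test'
  3 -> 'hello'
  1 -> 'test'
  4 -> 'world'

Decoded: "hello world test hello test world"


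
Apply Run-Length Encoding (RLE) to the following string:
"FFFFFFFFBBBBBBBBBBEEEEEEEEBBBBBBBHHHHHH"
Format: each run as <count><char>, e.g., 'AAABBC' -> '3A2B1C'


Scanning runs left to right:
  i=0: run of 'F' x 8 -> '8F'
  i=8: run of 'B' x 10 -> '10B'
  i=18: run of 'E' x 8 -> '8E'
  i=26: run of 'B' x 7 -> '7B'
  i=33: run of 'H' x 6 -> '6H'

RLE = 8F10B8E7B6H


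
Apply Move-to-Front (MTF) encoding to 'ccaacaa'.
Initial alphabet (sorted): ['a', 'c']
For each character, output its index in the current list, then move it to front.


MTF encoding:
'c': index 1 in ['a', 'c'] -> ['c', 'a']
'c': index 0 in ['c', 'a'] -> ['c', 'a']
'a': index 1 in ['c', 'a'] -> ['a', 'c']
'a': index 0 in ['a', 'c'] -> ['a', 'c']
'c': index 1 in ['a', 'c'] -> ['c', 'a']
'a': index 1 in ['c', 'a'] -> ['a', 'c']
'a': index 0 in ['a', 'c'] -> ['a', 'c']


Output: [1, 0, 1, 0, 1, 1, 0]


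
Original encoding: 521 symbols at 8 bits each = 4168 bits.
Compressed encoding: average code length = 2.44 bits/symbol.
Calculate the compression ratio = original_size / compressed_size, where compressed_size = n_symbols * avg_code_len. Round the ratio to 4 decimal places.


original_size = n_symbols * orig_bits = 521 * 8 = 4168 bits
compressed_size = n_symbols * avg_code_len = 521 * 2.44 = 1271.24 bits
ratio = original_size / compressed_size = 4168 / 1271.24 = 3.2787

Compression ratio = 3.2787


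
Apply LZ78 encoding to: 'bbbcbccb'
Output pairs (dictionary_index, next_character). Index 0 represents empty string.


LZ78 encoding steps:
Dictionary: {0: ''}
Step 1: w='' (idx 0), next='b' -> output (0, 'b'), add 'b' as idx 1
Step 2: w='b' (idx 1), next='b' -> output (1, 'b'), add 'bb' as idx 2
Step 3: w='' (idx 0), next='c' -> output (0, 'c'), add 'c' as idx 3
Step 4: w='b' (idx 1), next='c' -> output (1, 'c'), add 'bc' as idx 4
Step 5: w='c' (idx 3), next='b' -> output (3, 'b'), add 'cb' as idx 5


Encoded: [(0, 'b'), (1, 'b'), (0, 'c'), (1, 'c'), (3, 'b')]


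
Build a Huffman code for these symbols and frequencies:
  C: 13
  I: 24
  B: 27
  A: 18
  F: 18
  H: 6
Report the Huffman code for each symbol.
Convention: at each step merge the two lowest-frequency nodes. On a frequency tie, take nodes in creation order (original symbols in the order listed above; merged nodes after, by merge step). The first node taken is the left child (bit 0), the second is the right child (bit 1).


Huffman tree construction:
Step 1: Merge H(6) + C(13) = 19
Step 2: Merge A(18) + F(18) = 36
Step 3: Merge (H+C)(19) + I(24) = 43
Step 4: Merge B(27) + (A+F)(36) = 63
Step 5: Merge ((H+C)+I)(43) + (B+(A+F))(63) = 106
Read each symbol's code off the tree from the root (left child = 0, right child = 1).

Codes:
  C: 001 (length 3)
  I: 01 (length 2)
  B: 10 (length 2)
  A: 110 (length 3)
  F: 111 (length 3)
  H: 000 (length 3)
Average code length: 267/106 = 2.5189 bits/symbol


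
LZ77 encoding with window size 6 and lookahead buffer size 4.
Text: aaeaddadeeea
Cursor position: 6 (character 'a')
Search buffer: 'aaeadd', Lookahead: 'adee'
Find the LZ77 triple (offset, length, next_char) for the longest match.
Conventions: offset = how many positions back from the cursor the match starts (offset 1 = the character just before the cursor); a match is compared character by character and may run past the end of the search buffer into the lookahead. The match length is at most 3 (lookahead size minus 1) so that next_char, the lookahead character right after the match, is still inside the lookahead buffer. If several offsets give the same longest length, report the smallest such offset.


Try each offset into the search buffer:
  offset=1 (pos 5, char 'd'): match length 0
  offset=2 (pos 4, char 'd'): match length 0
  offset=3 (pos 3, char 'a'): match length 2
  offset=4 (pos 2, char 'e'): match length 0
  offset=5 (pos 1, char 'a'): match length 1
  offset=6 (pos 0, char 'a'): match length 1
Longest match has length 2 at offset 3.
next_char = character at position 6 + 2 = 8 -> 'e'

Best match: offset=3, length=2 (matching 'ad' starting at position 3)
LZ77 triple: (3, 2, 'e')


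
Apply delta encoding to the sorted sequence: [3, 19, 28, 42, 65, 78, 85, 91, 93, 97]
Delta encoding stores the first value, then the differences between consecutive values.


First value: 3
Deltas:
  19 - 3 = 16
  28 - 19 = 9
  42 - 28 = 14
  65 - 42 = 23
  78 - 65 = 13
  85 - 78 = 7
  91 - 85 = 6
  93 - 91 = 2
  97 - 93 = 4


Delta encoded: [3, 16, 9, 14, 23, 13, 7, 6, 2, 4]


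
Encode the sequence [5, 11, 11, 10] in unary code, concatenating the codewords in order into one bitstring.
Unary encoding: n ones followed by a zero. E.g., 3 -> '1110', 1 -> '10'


Encode each number as n ones followed by a terminating 0:
  5 -> 111110 (6 bits)
  11 -> 111111111110 (12 bits)
  11 -> 111111111110 (12 bits)
  10 -> 11111111110 (11 bits)
Total length = 6 + 12 + 12 + 11 = 41 bits.

Unary([5, 11, 11, 10]) = 11111011111111111011111111111011111111110 (41 bits)


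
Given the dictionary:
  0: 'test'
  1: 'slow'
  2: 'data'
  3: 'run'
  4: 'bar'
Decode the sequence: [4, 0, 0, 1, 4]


Look up each index in the dictionary:
  4 -> 'bar'
  0 -> 'test'
  0 -> 'test'
  1 -> 'slow'
  4 -> 'bar'

Decoded: "bar test test slow bar"


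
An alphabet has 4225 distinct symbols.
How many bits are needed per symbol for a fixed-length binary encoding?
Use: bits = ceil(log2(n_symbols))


log2(4225) = 12.0447
Bracket: 2^12 = 4096 < 4225 <= 2^13 = 8192
So ceil(log2(4225)) = 13

bits = ceil(log2(4225)) = ceil(12.0447) = 13 bits


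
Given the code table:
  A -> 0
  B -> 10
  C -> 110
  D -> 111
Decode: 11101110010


Decoding:
111 -> D
0 -> A
111 -> D
0 -> A
0 -> A
10 -> B


Result: DADAAB


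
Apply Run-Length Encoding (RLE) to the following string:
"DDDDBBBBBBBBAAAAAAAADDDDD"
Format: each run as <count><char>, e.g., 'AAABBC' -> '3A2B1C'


Scanning runs left to right:
  i=0: run of 'D' x 4 -> '4D'
  i=4: run of 'B' x 8 -> '8B'
  i=12: run of 'A' x 8 -> '8A'
  i=20: run of 'D' x 5 -> '5D'

RLE = 4D8B8A5D


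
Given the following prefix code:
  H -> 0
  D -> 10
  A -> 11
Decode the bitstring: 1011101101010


Decoding step by step:
Bits 10 -> D
Bits 11 -> A
Bits 10 -> D
Bits 11 -> A
Bits 0 -> H
Bits 10 -> D
Bits 10 -> D


Decoded message: DADAHDD


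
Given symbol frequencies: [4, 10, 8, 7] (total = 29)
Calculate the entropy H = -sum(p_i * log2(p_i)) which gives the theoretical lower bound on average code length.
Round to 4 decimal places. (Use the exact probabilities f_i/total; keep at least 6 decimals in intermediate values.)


Per-symbol terms -p_i * log2(p_i) with p_i = f_i/29:
  p = 4/29 = 0.137931: log2(p) = -2.857981, -p*log2(p) = 0.394204
  p = 10/29 = 0.344828: log2(p) = -1.536053, -p*log2(p) = 0.529673
  p = 8/29 = 0.275862: log2(p) = -1.857981, -p*log2(p) = 0.512546
  p = 7/29 = 0.241379: log2(p) = -2.050626, -p*log2(p) = 0.494979
H = 0.394204 + 0.529673 + 0.512546 + 0.494979 = 1.931402

H = 1.9314 bits/symbol


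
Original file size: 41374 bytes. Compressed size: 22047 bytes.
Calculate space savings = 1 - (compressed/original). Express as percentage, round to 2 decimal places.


ratio = compressed/original = 22047/41374 = 0.532871
savings = 1 - ratio = 1 - 0.532871 = 0.467129
as a percentage: 0.467129 * 100 = 46.71%

Space savings = 1 - 22047/41374 = 46.71%


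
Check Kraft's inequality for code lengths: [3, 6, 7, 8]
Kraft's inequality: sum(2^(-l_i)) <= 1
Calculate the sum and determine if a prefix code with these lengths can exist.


Sum = 2^(-3) + 2^(-6) + 2^(-7) + 2^(-8)
    = 0.125 + 0.015625 + 0.0078125 + 0.00390625
    = 39/256 = 0.15234375
Since 0.15234375 <= 1, Kraft's inequality IS satisfied.
A prefix code with these lengths CAN exist.

Kraft sum = 0.15234375. Satisfied.


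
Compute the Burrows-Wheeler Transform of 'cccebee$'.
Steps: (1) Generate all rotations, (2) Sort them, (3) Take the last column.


Rotations (sorted):
  0: $cccebee -> last char: e
  1: bee$ccce -> last char: e
  2: cccebee$ -> last char: $
  3: ccebee$c -> last char: c
  4: cebee$cc -> last char: c
  5: e$cccebe -> last char: e
  6: ebee$ccc -> last char: c
  7: ee$ccceb -> last char: b


BWT = ee$ccecb


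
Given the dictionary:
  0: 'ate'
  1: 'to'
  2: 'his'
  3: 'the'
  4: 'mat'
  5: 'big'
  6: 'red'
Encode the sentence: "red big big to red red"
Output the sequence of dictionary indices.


Look up each word in the dictionary:
  'red' -> 6
  'big' -> 5
  'big' -> 5
  'to' -> 1
  'red' -> 6
  'red' -> 6

Encoded: [6, 5, 5, 1, 6, 6]


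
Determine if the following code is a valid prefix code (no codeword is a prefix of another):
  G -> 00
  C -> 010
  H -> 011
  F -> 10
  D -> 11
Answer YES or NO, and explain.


Checking each pair (does one codeword prefix another?):
  G='00' vs C='010': no prefix
  G='00' vs H='011': no prefix
  G='00' vs F='10': no prefix
  G='00' vs D='11': no prefix
  C='010' vs G='00': no prefix
  C='010' vs H='011': no prefix
  C='010' vs F='10': no prefix
  C='010' vs D='11': no prefix
  H='011' vs G='00': no prefix
  H='011' vs C='010': no prefix
  H='011' vs F='10': no prefix
  H='011' vs D='11': no prefix
  F='10' vs G='00': no prefix
  F='10' vs C='010': no prefix
  F='10' vs H='011': no prefix
  F='10' vs D='11': no prefix
  D='11' vs G='00': no prefix
  D='11' vs C='010': no prefix
  D='11' vs H='011': no prefix
  D='11' vs F='10': no prefix
No violation found over all pairs.

YES -- this is a valid prefix code. No codeword is a prefix of any other codeword.
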